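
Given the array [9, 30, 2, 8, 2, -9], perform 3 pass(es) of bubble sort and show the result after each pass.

After pass 1: [9, 2, 8, 2, -9, 30] (4 swaps)
After pass 2: [2, 8, 2, -9, 9, 30] (4 swaps)
After pass 3: [2, 2, -9, 8, 9, 30] (2 swaps)
Total swaps: 10


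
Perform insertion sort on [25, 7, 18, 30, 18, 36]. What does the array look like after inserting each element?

First element 25 is already 'sorted'
Insert 7: shifted 1 elements -> [7, 25, 18, 30, 18, 36]
Insert 18: shifted 1 elements -> [7, 18, 25, 30, 18, 36]
Insert 30: shifted 0 elements -> [7, 18, 25, 30, 18, 36]
Insert 18: shifted 2 elements -> [7, 18, 18, 25, 30, 36]
Insert 36: shifted 0 elements -> [7, 18, 18, 25, 30, 36]


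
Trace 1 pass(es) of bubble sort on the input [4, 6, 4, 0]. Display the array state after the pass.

After pass 1: [4, 4, 0, 6] (2 swaps)
Total swaps: 2


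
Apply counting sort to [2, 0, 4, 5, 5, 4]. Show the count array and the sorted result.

Count array: [1, 0, 1, 0, 2, 2]
(count[i] = number of elements equal to i)
Cumulative count: [1, 1, 2, 2, 4, 6]
Sorted: [0, 2, 4, 4, 5, 5]


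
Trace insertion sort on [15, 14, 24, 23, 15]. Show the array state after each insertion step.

First element 15 is already 'sorted'
Insert 14: shifted 1 elements -> [14, 15, 24, 23, 15]
Insert 24: shifted 0 elements -> [14, 15, 24, 23, 15]
Insert 23: shifted 1 elements -> [14, 15, 23, 24, 15]
Insert 15: shifted 2 elements -> [14, 15, 15, 23, 24]


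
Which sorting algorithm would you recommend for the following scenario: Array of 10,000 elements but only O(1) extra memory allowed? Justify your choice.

Best choice: Heapsort
Reason: Heapsort rearranges the array in place using O(1) auxiliary space and still guarantees O(n log n) time; quicksort partitions in place but needs Theta(log n) stack space for recursion (O(n) in the worst case), and mergesort requires O(n) auxiliary space


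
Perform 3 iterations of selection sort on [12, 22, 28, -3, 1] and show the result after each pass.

Pass 1: Select minimum -3 at index 3, swap -> [-3, 22, 28, 12, 1]
Pass 2: Select minimum 1 at index 4, swap -> [-3, 1, 28, 12, 22]
Pass 3: Select minimum 12 at index 3, swap -> [-3, 1, 12, 28, 22]


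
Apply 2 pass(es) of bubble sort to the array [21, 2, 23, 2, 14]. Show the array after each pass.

After pass 1: [2, 21, 2, 14, 23] (3 swaps)
After pass 2: [2, 2, 14, 21, 23] (2 swaps)
Total swaps: 5


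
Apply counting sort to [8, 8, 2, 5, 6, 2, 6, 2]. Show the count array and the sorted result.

Count array: [0, 0, 3, 0, 0, 1, 2, 0, 2]
(count[i] = number of elements equal to i)
Cumulative count: [0, 0, 3, 3, 3, 4, 6, 6, 8]
Sorted: [2, 2, 2, 5, 6, 6, 8, 8]


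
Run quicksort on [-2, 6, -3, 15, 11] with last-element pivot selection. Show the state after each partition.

Partition 1: pivot=11 at index 3 -> [-2, 6, -3, 11, 15]
Partition 2: pivot=-3 at index 0 -> [-3, 6, -2, 11, 15]
Partition 3: pivot=-2 at index 1 -> [-3, -2, 6, 11, 15]


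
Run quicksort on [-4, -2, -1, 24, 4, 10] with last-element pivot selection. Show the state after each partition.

Partition 1: pivot=10 at index 4 -> [-4, -2, -1, 4, 10, 24]
Partition 2: pivot=4 at index 3 -> [-4, -2, -1, 4, 10, 24]
Partition 3: pivot=-1 at index 2 -> [-4, -2, -1, 4, 10, 24]
Partition 4: pivot=-2 at index 1 -> [-4, -2, -1, 4, 10, 24]


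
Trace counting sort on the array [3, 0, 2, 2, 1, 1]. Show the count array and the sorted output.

Count array: [1, 2, 2, 1]
(count[i] = number of elements equal to i)
Cumulative count: [1, 3, 5, 6]
Sorted: [0, 1, 1, 2, 2, 3]


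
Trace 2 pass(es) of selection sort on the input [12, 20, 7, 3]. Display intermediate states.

Pass 1: Select minimum 3 at index 3, swap -> [3, 20, 7, 12]
Pass 2: Select minimum 7 at index 2, swap -> [3, 7, 20, 12]


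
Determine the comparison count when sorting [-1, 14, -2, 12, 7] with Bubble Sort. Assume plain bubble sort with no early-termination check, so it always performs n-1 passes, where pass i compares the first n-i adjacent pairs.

Pass 1: compare adjacent pairs (0,1)..(3,4) = 4 comparison(s), 3 swap(s) -> [-1, -2, 12, 7, 14]
Pass 2: compare adjacent pairs (0,1)..(2,3) = 3 comparison(s), 2 swap(s) -> [-2, -1, 7, 12, 14]
Pass 3: compare adjacent pairs (0,1)..(1,2) = 2 comparison(s), 0 swap(s) -> [-2, -1, 7, 12, 14]
Pass 4: compare adjacent pairs (0,1)..(0,1) = 1 comparison(s), 0 swap(s) -> [-2, -1, 7, 12, 14]
Total comparisons: 4 + 3 + 2 + 1 = 10


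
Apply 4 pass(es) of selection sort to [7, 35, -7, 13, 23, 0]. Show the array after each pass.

Pass 1: Select minimum -7 at index 2, swap -> [-7, 35, 7, 13, 23, 0]
Pass 2: Select minimum 0 at index 5, swap -> [-7, 0, 7, 13, 23, 35]
Pass 3: Select minimum 7 at index 2, swap -> [-7, 0, 7, 13, 23, 35]
Pass 4: Select minimum 13 at index 3, swap -> [-7, 0, 7, 13, 23, 35]


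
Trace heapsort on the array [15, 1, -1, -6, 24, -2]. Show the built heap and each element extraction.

Build heap: [24, 15, -1, -6, 1, -2]
Extract 24: [15, 1, -1, -6, -2, 24]
Extract 15: [1, -2, -1, -6, 15, 24]
Extract 1: [-1, -2, -6, 1, 15, 24]
Extract -1: [-2, -6, -1, 1, 15, 24]
Extract -2: [-6, -2, -1, 1, 15, 24]


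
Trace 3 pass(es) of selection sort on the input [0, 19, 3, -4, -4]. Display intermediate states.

Pass 1: Select minimum -4 at index 3, swap -> [-4, 19, 3, 0, -4]
Pass 2: Select minimum -4 at index 4, swap -> [-4, -4, 3, 0, 19]
Pass 3: Select minimum 0 at index 3, swap -> [-4, -4, 0, 3, 19]


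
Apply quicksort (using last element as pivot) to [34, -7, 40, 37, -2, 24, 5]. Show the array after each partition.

Partition 1: pivot=5 at index 2 -> [-7, -2, 5, 37, 34, 24, 40]
Partition 2: pivot=-2 at index 1 -> [-7, -2, 5, 37, 34, 24, 40]
Partition 3: pivot=40 at index 6 -> [-7, -2, 5, 37, 34, 24, 40]
Partition 4: pivot=24 at index 3 -> [-7, -2, 5, 24, 34, 37, 40]
Partition 5: pivot=37 at index 5 -> [-7, -2, 5, 24, 34, 37, 40]


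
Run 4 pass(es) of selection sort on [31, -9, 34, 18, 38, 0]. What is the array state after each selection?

Pass 1: Select minimum -9 at index 1, swap -> [-9, 31, 34, 18, 38, 0]
Pass 2: Select minimum 0 at index 5, swap -> [-9, 0, 34, 18, 38, 31]
Pass 3: Select minimum 18 at index 3, swap -> [-9, 0, 18, 34, 38, 31]
Pass 4: Select minimum 31 at index 5, swap -> [-9, 0, 18, 31, 38, 34]


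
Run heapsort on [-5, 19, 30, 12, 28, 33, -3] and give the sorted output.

Build heap: [33, 28, 30, 12, 19, -5, -3]
Extract 33: [30, 28, -3, 12, 19, -5, 33]
Extract 30: [28, 19, -3, 12, -5, 30, 33]
Extract 28: [19, 12, -3, -5, 28, 30, 33]
Extract 19: [12, -5, -3, 19, 28, 30, 33]
Extract 12: [-3, -5, 12, 19, 28, 30, 33]
Extract -3: [-5, -3, 12, 19, 28, 30, 33]


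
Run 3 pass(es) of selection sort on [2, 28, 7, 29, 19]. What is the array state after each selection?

Pass 1: Select minimum 2 at index 0, swap -> [2, 28, 7, 29, 19]
Pass 2: Select minimum 7 at index 2, swap -> [2, 7, 28, 29, 19]
Pass 3: Select minimum 19 at index 4, swap -> [2, 7, 19, 29, 28]


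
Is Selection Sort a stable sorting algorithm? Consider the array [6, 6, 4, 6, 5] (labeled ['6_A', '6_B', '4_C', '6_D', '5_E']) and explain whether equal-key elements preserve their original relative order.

Trace Selection Sort on the labeled array (the key is the number; the letter only tracks identity):
  Pass 1: minimum of unsorted part is 4_C at index 2; swap it with 6_A at index 0 -> [4_C, 6_B, 6_A, 6_D, 5_E]
  Pass 2: minimum of unsorted part is 5_E at index 4; swap it with 6_B at index 1 -> [4_C, 5_E, 6_A, 6_D, 6_B]
  Pass 3: minimum 6_A is already at index 2; no swap -> [4_C, 5_E, 6_A, 6_D, 6_B]
  Pass 4: minimum 6_D is already at index 3; no swap -> [4_C, 5_E, 6_A, 6_D, 6_B]
Final order: [4_C, 5_E, 6_A, 6_D, 6_B]
Equal keys:
  value 6: originally 6_A, 6_B, 6_D; after sorting 6_A, 6_D, 6_B -> order changed
Equal keys were reordered, so Selection Sort is not stable: the long-range swap that moves the minimum into place can carry an element past an equal key. (One such input is enough; an unstable sort may happen to preserve order on other inputs, but it gives no guarantee.)
Answer: Not stable


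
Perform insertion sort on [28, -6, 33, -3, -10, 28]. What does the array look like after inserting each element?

First element 28 is already 'sorted'
Insert -6: shifted 1 elements -> [-6, 28, 33, -3, -10, 28]
Insert 33: shifted 0 elements -> [-6, 28, 33, -3, -10, 28]
Insert -3: shifted 2 elements -> [-6, -3, 28, 33, -10, 28]
Insert -10: shifted 4 elements -> [-10, -6, -3, 28, 33, 28]
Insert 28: shifted 1 elements -> [-10, -6, -3, 28, 28, 33]


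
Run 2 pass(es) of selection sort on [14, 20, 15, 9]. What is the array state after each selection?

Pass 1: Select minimum 9 at index 3, swap -> [9, 20, 15, 14]
Pass 2: Select minimum 14 at index 3, swap -> [9, 14, 15, 20]


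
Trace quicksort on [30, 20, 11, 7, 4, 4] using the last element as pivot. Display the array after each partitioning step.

Partition 1: pivot=4 at index 1 -> [4, 4, 11, 7, 30, 20]
Partition 2: pivot=20 at index 4 -> [4, 4, 11, 7, 20, 30]
Partition 3: pivot=7 at index 2 -> [4, 4, 7, 11, 20, 30]


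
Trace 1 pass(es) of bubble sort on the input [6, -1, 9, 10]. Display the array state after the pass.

After pass 1: [-1, 6, 9, 10] (1 swaps)
Total swaps: 1


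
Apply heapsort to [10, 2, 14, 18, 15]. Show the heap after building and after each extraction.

Build heap: [18, 15, 14, 2, 10]
Extract 18: [15, 10, 14, 2, 18]
Extract 15: [14, 10, 2, 15, 18]
Extract 14: [10, 2, 14, 15, 18]
Extract 10: [2, 10, 14, 15, 18]


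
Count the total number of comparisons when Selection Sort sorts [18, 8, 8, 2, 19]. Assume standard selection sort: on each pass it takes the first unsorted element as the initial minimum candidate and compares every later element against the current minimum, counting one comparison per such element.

Pass 1: scan indices 1..4 for the minimum = 4 comparison(s); min is 2, place at index 0 -> [2, 8, 8, 18, 19]
Pass 2: scan indices 2..4 for the minimum = 3 comparison(s); min is 8, place at index 1 -> [2, 8, 8, 18, 19]
Pass 3: scan indices 3..4 for the minimum = 2 comparison(s); min is 8, place at index 2 -> [2, 8, 8, 18, 19]
Pass 4: scan indices 4..4 for the minimum = 1 comparison(s); min is 18, place at index 3 -> [2, 8, 8, 18, 19]
Selection sort always scans the whole unsorted suffix, so the count is (n-1) + (n-2) + ... + 1 = n(n-1)/2 = 5*4/2 = 10 regardless of the input order.
Total comparisons: 4 + 3 + 2 + 1 = 10


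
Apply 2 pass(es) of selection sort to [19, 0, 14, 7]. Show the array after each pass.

Pass 1: Select minimum 0 at index 1, swap -> [0, 19, 14, 7]
Pass 2: Select minimum 7 at index 3, swap -> [0, 7, 14, 19]


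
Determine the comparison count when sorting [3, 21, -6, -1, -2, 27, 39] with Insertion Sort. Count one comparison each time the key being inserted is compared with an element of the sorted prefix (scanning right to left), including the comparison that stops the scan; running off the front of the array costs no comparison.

Insert 21: 3 <= 21 (stop) = 1 comparison(s) -> [3, 21, -6, -1, -2, 27, 39]
Insert -6: 21 > -6 (shift), 3 > -6 (shift), reached front = 2 comparison(s) -> [-6, 3, 21, -1, -2, 27, 39]
Insert -1: 21 > -1 (shift), 3 > -1 (shift), -6 <= -1 (stop) = 3 comparison(s) -> [-6, -1, 3, 21, -2, 27, 39]
Insert -2: 21 > -2 (shift), 3 > -2 (shift), -1 > -2 (shift), -6 <= -2 (stop) = 4 comparison(s) -> [-6, -2, -1, 3, 21, 27, 39]
Insert 27: 21 <= 27 (stop) = 1 comparison(s) -> [-6, -2, -1, 3, 21, 27, 39]
Insert 39: 27 <= 39 (stop) = 1 comparison(s) -> [-6, -2, -1, 3, 21, 27, 39]
Total comparisons: 1 + 2 + 3 + 4 + 1 + 1 = 12


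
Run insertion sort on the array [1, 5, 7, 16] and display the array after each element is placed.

First element 1 is already 'sorted'
Insert 5: shifted 0 elements -> [1, 5, 7, 16]
Insert 7: shifted 0 elements -> [1, 5, 7, 16]
Insert 16: shifted 0 elements -> [1, 5, 7, 16]


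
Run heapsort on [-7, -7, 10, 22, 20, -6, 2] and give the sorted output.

Build heap: [22, 20, 10, -7, -7, -6, 2]
Extract 22: [20, 2, 10, -7, -7, -6, 22]
Extract 20: [10, 2, -6, -7, -7, 20, 22]
Extract 10: [2, -7, -6, -7, 10, 20, 22]
Extract 2: [-6, -7, -7, 2, 10, 20, 22]
Extract -6: [-7, -7, -6, 2, 10, 20, 22]
Extract -7: [-7, -7, -6, 2, 10, 20, 22]


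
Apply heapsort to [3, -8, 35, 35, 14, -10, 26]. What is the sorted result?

Build heap: [35, 14, 35, -8, 3, -10, 26]
Extract 35: [35, 14, 26, -8, 3, -10, 35]
Extract 35: [26, 14, -10, -8, 3, 35, 35]
Extract 26: [14, 3, -10, -8, 26, 35, 35]
Extract 14: [3, -8, -10, 14, 26, 35, 35]
Extract 3: [-8, -10, 3, 14, 26, 35, 35]
Extract -8: [-10, -8, 3, 14, 26, 35, 35]


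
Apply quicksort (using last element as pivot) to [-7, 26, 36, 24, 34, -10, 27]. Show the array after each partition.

Partition 1: pivot=27 at index 4 -> [-7, 26, 24, -10, 27, 36, 34]
Partition 2: pivot=-10 at index 0 -> [-10, 26, 24, -7, 27, 36, 34]
Partition 3: pivot=-7 at index 1 -> [-10, -7, 24, 26, 27, 36, 34]
Partition 4: pivot=26 at index 3 -> [-10, -7, 24, 26, 27, 36, 34]
Partition 5: pivot=34 at index 5 -> [-10, -7, 24, 26, 27, 34, 36]


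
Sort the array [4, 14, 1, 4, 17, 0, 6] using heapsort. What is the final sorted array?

Build heap: [17, 14, 6, 4, 4, 0, 1]
Extract 17: [14, 4, 6, 1, 4, 0, 17]
Extract 14: [6, 4, 0, 1, 4, 14, 17]
Extract 6: [4, 4, 0, 1, 6, 14, 17]
Extract 4: [4, 1, 0, 4, 6, 14, 17]
Extract 4: [1, 0, 4, 4, 6, 14, 17]
Extract 1: [0, 1, 4, 4, 6, 14, 17]


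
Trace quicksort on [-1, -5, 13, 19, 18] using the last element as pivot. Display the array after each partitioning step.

Partition 1: pivot=18 at index 3 -> [-1, -5, 13, 18, 19]
Partition 2: pivot=13 at index 2 -> [-1, -5, 13, 18, 19]
Partition 3: pivot=-5 at index 0 -> [-5, -1, 13, 18, 19]


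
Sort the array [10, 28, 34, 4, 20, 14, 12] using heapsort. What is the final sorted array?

Build heap: [34, 28, 14, 4, 20, 10, 12]
Extract 34: [28, 20, 14, 4, 12, 10, 34]
Extract 28: [20, 12, 14, 4, 10, 28, 34]
Extract 20: [14, 12, 10, 4, 20, 28, 34]
Extract 14: [12, 4, 10, 14, 20, 28, 34]
Extract 12: [10, 4, 12, 14, 20, 28, 34]
Extract 10: [4, 10, 12, 14, 20, 28, 34]


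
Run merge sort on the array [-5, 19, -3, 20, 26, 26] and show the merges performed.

Divide and conquer:
  Merge [19] + [-3] -> [-3, 19]
  Merge [-5] + [-3, 19] -> [-5, -3, 19]
  Merge [26] + [26] -> [26, 26]
  Merge [20] + [26, 26] -> [20, 26, 26]
  Merge [-5, -3, 19] + [20, 26, 26] -> [-5, -3, 19, 20, 26, 26]


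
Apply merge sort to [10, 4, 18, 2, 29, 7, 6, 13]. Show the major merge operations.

Divide and conquer:
  Merge [10] + [4] -> [4, 10]
  Merge [18] + [2] -> [2, 18]
  Merge [4, 10] + [2, 18] -> [2, 4, 10, 18]
  Merge [29] + [7] -> [7, 29]
  Merge [6] + [13] -> [6, 13]
  Merge [7, 29] + [6, 13] -> [6, 7, 13, 29]
  Merge [2, 4, 10, 18] + [6, 7, 13, 29] -> [2, 4, 6, 7, 10, 13, 18, 29]


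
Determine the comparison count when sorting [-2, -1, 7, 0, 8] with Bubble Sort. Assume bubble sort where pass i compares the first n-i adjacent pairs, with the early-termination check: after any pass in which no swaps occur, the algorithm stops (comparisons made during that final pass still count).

Pass 1: compare adjacent pairs (0,1)..(3,4) = 4 comparison(s), 1 swap(s) -> [-2, -1, 0, 7, 8]
Pass 2: compare adjacent pairs (0,1)..(2,3) = 3 comparison(s), 0 swap(s) -> [-2, -1, 0, 7, 8]
No swaps in this pass, so bubble sort stops here.
Total comparisons: 4 + 3 = 7


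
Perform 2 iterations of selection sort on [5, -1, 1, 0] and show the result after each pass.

Pass 1: Select minimum -1 at index 1, swap -> [-1, 5, 1, 0]
Pass 2: Select minimum 0 at index 3, swap -> [-1, 0, 1, 5]


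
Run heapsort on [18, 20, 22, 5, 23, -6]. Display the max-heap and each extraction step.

Build heap: [23, 20, 22, 5, 18, -6]
Extract 23: [22, 20, -6, 5, 18, 23]
Extract 22: [20, 18, -6, 5, 22, 23]
Extract 20: [18, 5, -6, 20, 22, 23]
Extract 18: [5, -6, 18, 20, 22, 23]
Extract 5: [-6, 5, 18, 20, 22, 23]


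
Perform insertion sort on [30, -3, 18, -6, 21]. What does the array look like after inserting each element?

First element 30 is already 'sorted'
Insert -3: shifted 1 elements -> [-3, 30, 18, -6, 21]
Insert 18: shifted 1 elements -> [-3, 18, 30, -6, 21]
Insert -6: shifted 3 elements -> [-6, -3, 18, 30, 21]
Insert 21: shifted 1 elements -> [-6, -3, 18, 21, 30]


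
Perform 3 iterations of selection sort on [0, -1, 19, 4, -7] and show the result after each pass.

Pass 1: Select minimum -7 at index 4, swap -> [-7, -1, 19, 4, 0]
Pass 2: Select minimum -1 at index 1, swap -> [-7, -1, 19, 4, 0]
Pass 3: Select minimum 0 at index 4, swap -> [-7, -1, 0, 4, 19]


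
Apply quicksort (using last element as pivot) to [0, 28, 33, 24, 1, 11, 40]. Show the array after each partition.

Partition 1: pivot=40 at index 6 -> [0, 28, 33, 24, 1, 11, 40]
Partition 2: pivot=11 at index 2 -> [0, 1, 11, 24, 28, 33, 40]
Partition 3: pivot=1 at index 1 -> [0, 1, 11, 24, 28, 33, 40]
Partition 4: pivot=33 at index 5 -> [0, 1, 11, 24, 28, 33, 40]
Partition 5: pivot=28 at index 4 -> [0, 1, 11, 24, 28, 33, 40]


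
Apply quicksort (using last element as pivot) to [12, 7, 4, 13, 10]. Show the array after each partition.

Partition 1: pivot=10 at index 2 -> [7, 4, 10, 13, 12]
Partition 2: pivot=4 at index 0 -> [4, 7, 10, 13, 12]
Partition 3: pivot=12 at index 3 -> [4, 7, 10, 12, 13]


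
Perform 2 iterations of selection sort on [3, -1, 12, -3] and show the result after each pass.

Pass 1: Select minimum -3 at index 3, swap -> [-3, -1, 12, 3]
Pass 2: Select minimum -1 at index 1, swap -> [-3, -1, 12, 3]


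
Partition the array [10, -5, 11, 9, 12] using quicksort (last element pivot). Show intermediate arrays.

Partition 1: pivot=12 at index 4 -> [10, -5, 11, 9, 12]
Partition 2: pivot=9 at index 1 -> [-5, 9, 11, 10, 12]
Partition 3: pivot=10 at index 2 -> [-5, 9, 10, 11, 12]


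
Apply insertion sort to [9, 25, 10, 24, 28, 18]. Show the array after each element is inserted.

First element 9 is already 'sorted'
Insert 25: shifted 0 elements -> [9, 25, 10, 24, 28, 18]
Insert 10: shifted 1 elements -> [9, 10, 25, 24, 28, 18]
Insert 24: shifted 1 elements -> [9, 10, 24, 25, 28, 18]
Insert 28: shifted 0 elements -> [9, 10, 24, 25, 28, 18]
Insert 18: shifted 3 elements -> [9, 10, 18, 24, 25, 28]


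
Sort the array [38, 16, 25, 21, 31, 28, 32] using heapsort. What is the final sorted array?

Build heap: [38, 31, 32, 21, 16, 28, 25]
Extract 38: [32, 31, 28, 21, 16, 25, 38]
Extract 32: [31, 25, 28, 21, 16, 32, 38]
Extract 31: [28, 25, 16, 21, 31, 32, 38]
Extract 28: [25, 21, 16, 28, 31, 32, 38]
Extract 25: [21, 16, 25, 28, 31, 32, 38]
Extract 21: [16, 21, 25, 28, 31, 32, 38]


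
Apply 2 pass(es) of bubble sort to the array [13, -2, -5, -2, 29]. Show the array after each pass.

After pass 1: [-2, -5, -2, 13, 29] (3 swaps)
After pass 2: [-5, -2, -2, 13, 29] (1 swaps)
Total swaps: 4


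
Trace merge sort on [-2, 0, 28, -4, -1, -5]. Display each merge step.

Divide and conquer:
  Merge [0] + [28] -> [0, 28]
  Merge [-2] + [0, 28] -> [-2, 0, 28]
  Merge [-1] + [-5] -> [-5, -1]
  Merge [-4] + [-5, -1] -> [-5, -4, -1]
  Merge [-2, 0, 28] + [-5, -4, -1] -> [-5, -4, -2, -1, 0, 28]


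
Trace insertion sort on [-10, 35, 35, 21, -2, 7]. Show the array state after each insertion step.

First element -10 is already 'sorted'
Insert 35: shifted 0 elements -> [-10, 35, 35, 21, -2, 7]
Insert 35: shifted 0 elements -> [-10, 35, 35, 21, -2, 7]
Insert 21: shifted 2 elements -> [-10, 21, 35, 35, -2, 7]
Insert -2: shifted 3 elements -> [-10, -2, 21, 35, 35, 7]
Insert 7: shifted 3 elements -> [-10, -2, 7, 21, 35, 35]


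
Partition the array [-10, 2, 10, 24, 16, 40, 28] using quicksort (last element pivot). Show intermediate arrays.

Partition 1: pivot=28 at index 5 -> [-10, 2, 10, 24, 16, 28, 40]
Partition 2: pivot=16 at index 3 -> [-10, 2, 10, 16, 24, 28, 40]
Partition 3: pivot=10 at index 2 -> [-10, 2, 10, 16, 24, 28, 40]
Partition 4: pivot=2 at index 1 -> [-10, 2, 10, 16, 24, 28, 40]


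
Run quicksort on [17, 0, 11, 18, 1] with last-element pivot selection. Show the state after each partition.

Partition 1: pivot=1 at index 1 -> [0, 1, 11, 18, 17]
Partition 2: pivot=17 at index 3 -> [0, 1, 11, 17, 18]


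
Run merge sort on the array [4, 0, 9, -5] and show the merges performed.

Divide and conquer:
  Merge [4] + [0] -> [0, 4]
  Merge [9] + [-5] -> [-5, 9]
  Merge [0, 4] + [-5, 9] -> [-5, 0, 4, 9]


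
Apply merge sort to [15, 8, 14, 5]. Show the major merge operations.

Divide and conquer:
  Merge [15] + [8] -> [8, 15]
  Merge [14] + [5] -> [5, 14]
  Merge [8, 15] + [5, 14] -> [5, 8, 14, 15]


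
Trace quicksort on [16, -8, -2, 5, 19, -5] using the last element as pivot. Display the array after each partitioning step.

Partition 1: pivot=-5 at index 1 -> [-8, -5, -2, 5, 19, 16]
Partition 2: pivot=16 at index 4 -> [-8, -5, -2, 5, 16, 19]
Partition 3: pivot=5 at index 3 -> [-8, -5, -2, 5, 16, 19]


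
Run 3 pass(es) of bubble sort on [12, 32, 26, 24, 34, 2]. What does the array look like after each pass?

After pass 1: [12, 26, 24, 32, 2, 34] (3 swaps)
After pass 2: [12, 24, 26, 2, 32, 34] (2 swaps)
After pass 3: [12, 24, 2, 26, 32, 34] (1 swaps)
Total swaps: 6


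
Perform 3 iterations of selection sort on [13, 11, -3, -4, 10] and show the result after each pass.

Pass 1: Select minimum -4 at index 3, swap -> [-4, 11, -3, 13, 10]
Pass 2: Select minimum -3 at index 2, swap -> [-4, -3, 11, 13, 10]
Pass 3: Select minimum 10 at index 4, swap -> [-4, -3, 10, 13, 11]


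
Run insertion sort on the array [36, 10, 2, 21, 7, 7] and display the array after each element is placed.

First element 36 is already 'sorted'
Insert 10: shifted 1 elements -> [10, 36, 2, 21, 7, 7]
Insert 2: shifted 2 elements -> [2, 10, 36, 21, 7, 7]
Insert 21: shifted 1 elements -> [2, 10, 21, 36, 7, 7]
Insert 7: shifted 3 elements -> [2, 7, 10, 21, 36, 7]
Insert 7: shifted 3 elements -> [2, 7, 7, 10, 21, 36]


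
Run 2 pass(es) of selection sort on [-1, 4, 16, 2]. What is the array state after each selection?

Pass 1: Select minimum -1 at index 0, swap -> [-1, 4, 16, 2]
Pass 2: Select minimum 2 at index 3, swap -> [-1, 2, 16, 4]


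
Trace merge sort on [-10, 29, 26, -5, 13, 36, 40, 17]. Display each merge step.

Divide and conquer:
  Merge [-10] + [29] -> [-10, 29]
  Merge [26] + [-5] -> [-5, 26]
  Merge [-10, 29] + [-5, 26] -> [-10, -5, 26, 29]
  Merge [13] + [36] -> [13, 36]
  Merge [40] + [17] -> [17, 40]
  Merge [13, 36] + [17, 40] -> [13, 17, 36, 40]
  Merge [-10, -5, 26, 29] + [13, 17, 36, 40] -> [-10, -5, 13, 17, 26, 29, 36, 40]


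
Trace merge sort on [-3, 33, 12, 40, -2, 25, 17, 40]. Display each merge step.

Divide and conquer:
  Merge [-3] + [33] -> [-3, 33]
  Merge [12] + [40] -> [12, 40]
  Merge [-3, 33] + [12, 40] -> [-3, 12, 33, 40]
  Merge [-2] + [25] -> [-2, 25]
  Merge [17] + [40] -> [17, 40]
  Merge [-2, 25] + [17, 40] -> [-2, 17, 25, 40]
  Merge [-3, 12, 33, 40] + [-2, 17, 25, 40] -> [-3, -2, 12, 17, 25, 33, 40, 40]


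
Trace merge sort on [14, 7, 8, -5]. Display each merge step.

Divide and conquer:
  Merge [14] + [7] -> [7, 14]
  Merge [8] + [-5] -> [-5, 8]
  Merge [7, 14] + [-5, 8] -> [-5, 7, 8, 14]


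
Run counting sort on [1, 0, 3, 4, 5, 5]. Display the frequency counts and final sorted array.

Count array: [1, 1, 0, 1, 1, 2]
(count[i] = number of elements equal to i)
Cumulative count: [1, 2, 2, 3, 4, 6]
Sorted: [0, 1, 3, 4, 5, 5]


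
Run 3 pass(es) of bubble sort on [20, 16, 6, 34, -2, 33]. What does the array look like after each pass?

After pass 1: [16, 6, 20, -2, 33, 34] (4 swaps)
After pass 2: [6, 16, -2, 20, 33, 34] (2 swaps)
After pass 3: [6, -2, 16, 20, 33, 34] (1 swaps)
Total swaps: 7


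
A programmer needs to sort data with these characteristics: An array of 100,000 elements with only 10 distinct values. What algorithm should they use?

Best choice: 3-way quicksort or Counting sort
Reason: 3-way (Dutch national flag) partitioning groups every copy of the pivot together, so with only d=10 distinct keys quicksort finishes in O(n log d) expected time, which is effectively linear; counting sort runs in O(n + k) where k is the size of the key range (not the number of distinct values), so it is linear when the 10 values are integers drawn from a small known range


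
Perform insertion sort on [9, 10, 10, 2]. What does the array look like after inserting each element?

First element 9 is already 'sorted'
Insert 10: shifted 0 elements -> [9, 10, 10, 2]
Insert 10: shifted 0 elements -> [9, 10, 10, 2]
Insert 2: shifted 3 elements -> [2, 9, 10, 10]


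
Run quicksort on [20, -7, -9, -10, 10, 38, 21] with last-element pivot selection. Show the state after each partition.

Partition 1: pivot=21 at index 5 -> [20, -7, -9, -10, 10, 21, 38]
Partition 2: pivot=10 at index 3 -> [-7, -9, -10, 10, 20, 21, 38]
Partition 3: pivot=-10 at index 0 -> [-10, -9, -7, 10, 20, 21, 38]
Partition 4: pivot=-7 at index 2 -> [-10, -9, -7, 10, 20, 21, 38]


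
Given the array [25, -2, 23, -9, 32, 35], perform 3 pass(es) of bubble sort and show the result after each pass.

After pass 1: [-2, 23, -9, 25, 32, 35] (3 swaps)
After pass 2: [-2, -9, 23, 25, 32, 35] (1 swaps)
After pass 3: [-9, -2, 23, 25, 32, 35] (1 swaps)
Total swaps: 5


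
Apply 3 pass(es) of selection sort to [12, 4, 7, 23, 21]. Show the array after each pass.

Pass 1: Select minimum 4 at index 1, swap -> [4, 12, 7, 23, 21]
Pass 2: Select minimum 7 at index 2, swap -> [4, 7, 12, 23, 21]
Pass 3: Select minimum 12 at index 2, swap -> [4, 7, 12, 23, 21]


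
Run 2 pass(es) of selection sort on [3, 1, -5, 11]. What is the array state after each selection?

Pass 1: Select minimum -5 at index 2, swap -> [-5, 1, 3, 11]
Pass 2: Select minimum 1 at index 1, swap -> [-5, 1, 3, 11]


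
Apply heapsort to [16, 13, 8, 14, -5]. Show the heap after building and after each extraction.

Build heap: [16, 14, 8, 13, -5]
Extract 16: [14, 13, 8, -5, 16]
Extract 14: [13, -5, 8, 14, 16]
Extract 13: [8, -5, 13, 14, 16]
Extract 8: [-5, 8, 13, 14, 16]


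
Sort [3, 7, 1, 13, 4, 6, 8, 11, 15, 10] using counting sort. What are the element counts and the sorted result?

Count array: [0, 1, 0, 1, 1, 0, 1, 1, 1, 0, 1, 1, 0, 1, 0, 1]
(count[i] = number of elements equal to i)
Cumulative count: [0, 1, 1, 2, 3, 3, 4, 5, 6, 6, 7, 8, 8, 9, 9, 10]
Sorted: [1, 3, 4, 6, 7, 8, 10, 11, 13, 15]


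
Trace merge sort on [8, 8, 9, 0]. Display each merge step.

Divide and conquer:
  Merge [8] + [8] -> [8, 8]
  Merge [9] + [0] -> [0, 9]
  Merge [8, 8] + [0, 9] -> [0, 8, 8, 9]


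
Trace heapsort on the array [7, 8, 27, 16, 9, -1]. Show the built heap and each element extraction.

Build heap: [27, 16, 7, 8, 9, -1]
Extract 27: [16, 9, 7, 8, -1, 27]
Extract 16: [9, 8, 7, -1, 16, 27]
Extract 9: [8, -1, 7, 9, 16, 27]
Extract 8: [7, -1, 8, 9, 16, 27]
Extract 7: [-1, 7, 8, 9, 16, 27]


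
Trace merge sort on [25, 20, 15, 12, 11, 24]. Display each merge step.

Divide and conquer:
  Merge [20] + [15] -> [15, 20]
  Merge [25] + [15, 20] -> [15, 20, 25]
  Merge [11] + [24] -> [11, 24]
  Merge [12] + [11, 24] -> [11, 12, 24]
  Merge [15, 20, 25] + [11, 12, 24] -> [11, 12, 15, 20, 24, 25]


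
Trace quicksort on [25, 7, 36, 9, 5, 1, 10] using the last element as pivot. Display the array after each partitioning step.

Partition 1: pivot=10 at index 4 -> [7, 9, 5, 1, 10, 25, 36]
Partition 2: pivot=1 at index 0 -> [1, 9, 5, 7, 10, 25, 36]
Partition 3: pivot=7 at index 2 -> [1, 5, 7, 9, 10, 25, 36]
Partition 4: pivot=36 at index 6 -> [1, 5, 7, 9, 10, 25, 36]


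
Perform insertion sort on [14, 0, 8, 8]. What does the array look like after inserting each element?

First element 14 is already 'sorted'
Insert 0: shifted 1 elements -> [0, 14, 8, 8]
Insert 8: shifted 1 elements -> [0, 8, 14, 8]
Insert 8: shifted 1 elements -> [0, 8, 8, 14]


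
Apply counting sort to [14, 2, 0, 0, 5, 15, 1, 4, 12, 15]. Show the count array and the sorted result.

Count array: [2, 1, 1, 0, 1, 1, 0, 0, 0, 0, 0, 0, 1, 0, 1, 2]
(count[i] = number of elements equal to i)
Cumulative count: [2, 3, 4, 4, 5, 6, 6, 6, 6, 6, 6, 6, 7, 7, 8, 10]
Sorted: [0, 0, 1, 2, 4, 5, 12, 14, 15, 15]


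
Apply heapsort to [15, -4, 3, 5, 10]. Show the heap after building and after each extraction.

Build heap: [15, 10, 3, 5, -4]
Extract 15: [10, 5, 3, -4, 15]
Extract 10: [5, -4, 3, 10, 15]
Extract 5: [3, -4, 5, 10, 15]
Extract 3: [-4, 3, 5, 10, 15]


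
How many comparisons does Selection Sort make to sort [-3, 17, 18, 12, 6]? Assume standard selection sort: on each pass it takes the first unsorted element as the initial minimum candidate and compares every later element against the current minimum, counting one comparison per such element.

Pass 1: scan indices 1..4 for the minimum = 4 comparison(s); min is -3, place at index 0 -> [-3, 17, 18, 12, 6]
Pass 2: scan indices 2..4 for the minimum = 3 comparison(s); min is 6, place at index 1 -> [-3, 6, 18, 12, 17]
Pass 3: scan indices 3..4 for the minimum = 2 comparison(s); min is 12, place at index 2 -> [-3, 6, 12, 18, 17]
Pass 4: scan indices 4..4 for the minimum = 1 comparison(s); min is 17, place at index 3 -> [-3, 6, 12, 17, 18]
Selection sort always scans the whole unsorted suffix, so the count is (n-1) + (n-2) + ... + 1 = n(n-1)/2 = 5*4/2 = 10 regardless of the input order.
Total comparisons: 4 + 3 + 2 + 1 = 10


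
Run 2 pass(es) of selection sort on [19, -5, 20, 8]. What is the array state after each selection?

Pass 1: Select minimum -5 at index 1, swap -> [-5, 19, 20, 8]
Pass 2: Select minimum 8 at index 3, swap -> [-5, 8, 20, 19]


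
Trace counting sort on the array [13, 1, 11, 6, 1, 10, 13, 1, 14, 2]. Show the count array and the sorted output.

Count array: [0, 3, 1, 0, 0, 0, 1, 0, 0, 0, 1, 1, 0, 2, 1]
(count[i] = number of elements equal to i)
Cumulative count: [0, 3, 4, 4, 4, 4, 5, 5, 5, 5, 6, 7, 7, 9, 10]
Sorted: [1, 1, 1, 2, 6, 10, 11, 13, 13, 14]


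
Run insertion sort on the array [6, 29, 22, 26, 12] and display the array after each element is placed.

First element 6 is already 'sorted'
Insert 29: shifted 0 elements -> [6, 29, 22, 26, 12]
Insert 22: shifted 1 elements -> [6, 22, 29, 26, 12]
Insert 26: shifted 1 elements -> [6, 22, 26, 29, 12]
Insert 12: shifted 3 elements -> [6, 12, 22, 26, 29]


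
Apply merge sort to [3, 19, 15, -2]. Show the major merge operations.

Divide and conquer:
  Merge [3] + [19] -> [3, 19]
  Merge [15] + [-2] -> [-2, 15]
  Merge [3, 19] + [-2, 15] -> [-2, 3, 15, 19]


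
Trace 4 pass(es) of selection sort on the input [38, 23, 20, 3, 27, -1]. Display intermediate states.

Pass 1: Select minimum -1 at index 5, swap -> [-1, 23, 20, 3, 27, 38]
Pass 2: Select minimum 3 at index 3, swap -> [-1, 3, 20, 23, 27, 38]
Pass 3: Select minimum 20 at index 2, swap -> [-1, 3, 20, 23, 27, 38]
Pass 4: Select minimum 23 at index 3, swap -> [-1, 3, 20, 23, 27, 38]


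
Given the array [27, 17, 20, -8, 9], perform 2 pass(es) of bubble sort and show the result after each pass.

After pass 1: [17, 20, -8, 9, 27] (4 swaps)
After pass 2: [17, -8, 9, 20, 27] (2 swaps)
Total swaps: 6


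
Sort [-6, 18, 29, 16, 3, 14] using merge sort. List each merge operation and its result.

Divide and conquer:
  Merge [18] + [29] -> [18, 29]
  Merge [-6] + [18, 29] -> [-6, 18, 29]
  Merge [3] + [14] -> [3, 14]
  Merge [16] + [3, 14] -> [3, 14, 16]
  Merge [-6, 18, 29] + [3, 14, 16] -> [-6, 3, 14, 16, 18, 29]


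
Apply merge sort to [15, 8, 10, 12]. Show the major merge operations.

Divide and conquer:
  Merge [15] + [8] -> [8, 15]
  Merge [10] + [12] -> [10, 12]
  Merge [8, 15] + [10, 12] -> [8, 10, 12, 15]


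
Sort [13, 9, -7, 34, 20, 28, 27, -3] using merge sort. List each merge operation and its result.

Divide and conquer:
  Merge [13] + [9] -> [9, 13]
  Merge [-7] + [34] -> [-7, 34]
  Merge [9, 13] + [-7, 34] -> [-7, 9, 13, 34]
  Merge [20] + [28] -> [20, 28]
  Merge [27] + [-3] -> [-3, 27]
  Merge [20, 28] + [-3, 27] -> [-3, 20, 27, 28]
  Merge [-7, 9, 13, 34] + [-3, 20, 27, 28] -> [-7, -3, 9, 13, 20, 27, 28, 34]


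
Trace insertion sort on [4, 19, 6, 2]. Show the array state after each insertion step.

First element 4 is already 'sorted'
Insert 19: shifted 0 elements -> [4, 19, 6, 2]
Insert 6: shifted 1 elements -> [4, 6, 19, 2]
Insert 2: shifted 3 elements -> [2, 4, 6, 19]


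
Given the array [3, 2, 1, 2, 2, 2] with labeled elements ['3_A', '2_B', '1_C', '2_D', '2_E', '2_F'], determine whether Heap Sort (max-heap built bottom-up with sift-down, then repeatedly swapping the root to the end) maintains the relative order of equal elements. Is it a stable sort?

Trace Heap Sort on the labeled array (the key is the number; the letter only tracks identity):
  Build max-heap: [3_A, 2_B, 2_F, 2_D, 2_E, 1_C]
  Swap root 3_A to index 5, re-heapify first 5 -> [2_B, 2_D, 2_F, 1_C, 2_E, 3_A]
  Swap root 2_B to index 4, re-heapify first 4 -> [2_E, 2_D, 2_F, 1_C, 2_B, 3_A]
  Swap root 2_E to index 3, re-heapify first 3 -> [2_D, 1_C, 2_F, 2_E, 2_B, 3_A]
  Swap root 2_D to index 2, re-heapify first 2 -> [2_F, 1_C, 2_D, 2_E, 2_B, 3_A]
  Swap root 2_F to index 1, re-heapify first 1 -> [1_C, 2_F, 2_D, 2_E, 2_B, 3_A]
Final order: [1_C, 2_F, 2_D, 2_E, 2_B, 3_A]
Equal keys:
  value 2: originally 2_B, 2_D, 2_E, 2_F; after sorting 2_F, 2_D, 2_E, 2_B -> order changed
Equal keys were reordered, so Heap Sort is not stable: heap construction and root-to-end swaps move elements without regard to the original order of equal keys. (One such input is enough; an unstable sort may happen to preserve order on other inputs, but it gives no guarantee.)
Answer: Not stable


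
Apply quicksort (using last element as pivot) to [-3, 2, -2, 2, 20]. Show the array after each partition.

Partition 1: pivot=20 at index 4 -> [-3, 2, -2, 2, 20]
Partition 2: pivot=2 at index 3 -> [-3, 2, -2, 2, 20]
Partition 3: pivot=-2 at index 1 -> [-3, -2, 2, 2, 20]


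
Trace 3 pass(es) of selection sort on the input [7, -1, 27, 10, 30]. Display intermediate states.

Pass 1: Select minimum -1 at index 1, swap -> [-1, 7, 27, 10, 30]
Pass 2: Select minimum 7 at index 1, swap -> [-1, 7, 27, 10, 30]
Pass 3: Select minimum 10 at index 3, swap -> [-1, 7, 10, 27, 30]


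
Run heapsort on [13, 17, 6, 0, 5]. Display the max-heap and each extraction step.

Build heap: [17, 13, 6, 0, 5]
Extract 17: [13, 5, 6, 0, 17]
Extract 13: [6, 5, 0, 13, 17]
Extract 6: [5, 0, 6, 13, 17]
Extract 5: [0, 5, 6, 13, 17]


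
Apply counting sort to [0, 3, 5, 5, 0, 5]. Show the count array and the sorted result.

Count array: [2, 0, 0, 1, 0, 3]
(count[i] = number of elements equal to i)
Cumulative count: [2, 2, 2, 3, 3, 6]
Sorted: [0, 0, 3, 5, 5, 5]


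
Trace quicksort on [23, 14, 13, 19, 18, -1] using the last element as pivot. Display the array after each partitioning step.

Partition 1: pivot=-1 at index 0 -> [-1, 14, 13, 19, 18, 23]
Partition 2: pivot=23 at index 5 -> [-1, 14, 13, 19, 18, 23]
Partition 3: pivot=18 at index 3 -> [-1, 14, 13, 18, 19, 23]
Partition 4: pivot=13 at index 1 -> [-1, 13, 14, 18, 19, 23]


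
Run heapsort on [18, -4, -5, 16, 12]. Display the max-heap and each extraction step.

Build heap: [18, 16, -5, -4, 12]
Extract 18: [16, 12, -5, -4, 18]
Extract 16: [12, -4, -5, 16, 18]
Extract 12: [-4, -5, 12, 16, 18]
Extract -4: [-5, -4, 12, 16, 18]


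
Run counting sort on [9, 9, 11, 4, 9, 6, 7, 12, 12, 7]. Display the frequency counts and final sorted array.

Count array: [0, 0, 0, 0, 1, 0, 1, 2, 0, 3, 0, 1, 2]
(count[i] = number of elements equal to i)
Cumulative count: [0, 0, 0, 0, 1, 1, 2, 4, 4, 7, 7, 8, 10]
Sorted: [4, 6, 7, 7, 9, 9, 9, 11, 12, 12]


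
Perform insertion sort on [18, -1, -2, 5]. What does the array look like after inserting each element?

First element 18 is already 'sorted'
Insert -1: shifted 1 elements -> [-1, 18, -2, 5]
Insert -2: shifted 2 elements -> [-2, -1, 18, 5]
Insert 5: shifted 1 elements -> [-2, -1, 5, 18]


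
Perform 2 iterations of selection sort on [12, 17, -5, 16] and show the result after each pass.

Pass 1: Select minimum -5 at index 2, swap -> [-5, 17, 12, 16]
Pass 2: Select minimum 12 at index 2, swap -> [-5, 12, 17, 16]


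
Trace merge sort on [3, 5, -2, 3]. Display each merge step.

Divide and conquer:
  Merge [3] + [5] -> [3, 5]
  Merge [-2] + [3] -> [-2, 3]
  Merge [3, 5] + [-2, 3] -> [-2, 3, 3, 5]


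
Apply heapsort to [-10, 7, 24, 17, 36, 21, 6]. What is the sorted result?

Build heap: [36, 17, 24, -10, 7, 21, 6]
Extract 36: [24, 17, 21, -10, 7, 6, 36]
Extract 24: [21, 17, 6, -10, 7, 24, 36]
Extract 21: [17, 7, 6, -10, 21, 24, 36]
Extract 17: [7, -10, 6, 17, 21, 24, 36]
Extract 7: [6, -10, 7, 17, 21, 24, 36]
Extract 6: [-10, 6, 7, 17, 21, 24, 36]


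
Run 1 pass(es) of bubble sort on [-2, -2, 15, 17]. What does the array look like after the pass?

After pass 1: [-2, -2, 15, 17] (0 swaps)
Total swaps: 0


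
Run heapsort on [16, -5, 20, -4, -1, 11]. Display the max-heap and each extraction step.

Build heap: [20, -1, 16, -4, -5, 11]
Extract 20: [16, -1, 11, -4, -5, 20]
Extract 16: [11, -1, -5, -4, 16, 20]
Extract 11: [-1, -4, -5, 11, 16, 20]
Extract -1: [-4, -5, -1, 11, 16, 20]
Extract -4: [-5, -4, -1, 11, 16, 20]


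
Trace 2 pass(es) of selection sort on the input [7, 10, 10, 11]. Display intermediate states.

Pass 1: Select minimum 7 at index 0, swap -> [7, 10, 10, 11]
Pass 2: Select minimum 10 at index 1, swap -> [7, 10, 10, 11]


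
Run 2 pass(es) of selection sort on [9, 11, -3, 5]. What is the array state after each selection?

Pass 1: Select minimum -3 at index 2, swap -> [-3, 11, 9, 5]
Pass 2: Select minimum 5 at index 3, swap -> [-3, 5, 9, 11]


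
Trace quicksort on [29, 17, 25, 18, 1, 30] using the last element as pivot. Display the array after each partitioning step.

Partition 1: pivot=30 at index 5 -> [29, 17, 25, 18, 1, 30]
Partition 2: pivot=1 at index 0 -> [1, 17, 25, 18, 29, 30]
Partition 3: pivot=29 at index 4 -> [1, 17, 25, 18, 29, 30]
Partition 4: pivot=18 at index 2 -> [1, 17, 18, 25, 29, 30]


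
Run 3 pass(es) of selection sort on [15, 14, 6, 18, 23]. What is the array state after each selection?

Pass 1: Select minimum 6 at index 2, swap -> [6, 14, 15, 18, 23]
Pass 2: Select minimum 14 at index 1, swap -> [6, 14, 15, 18, 23]
Pass 3: Select minimum 15 at index 2, swap -> [6, 14, 15, 18, 23]


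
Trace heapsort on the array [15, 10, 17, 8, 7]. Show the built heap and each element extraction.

Build heap: [17, 10, 15, 8, 7]
Extract 17: [15, 10, 7, 8, 17]
Extract 15: [10, 8, 7, 15, 17]
Extract 10: [8, 7, 10, 15, 17]
Extract 8: [7, 8, 10, 15, 17]


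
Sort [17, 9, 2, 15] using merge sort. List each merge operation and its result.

Divide and conquer:
  Merge [17] + [9] -> [9, 17]
  Merge [2] + [15] -> [2, 15]
  Merge [9, 17] + [2, 15] -> [2, 9, 15, 17]


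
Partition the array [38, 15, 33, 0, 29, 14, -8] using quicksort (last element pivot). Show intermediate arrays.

Partition 1: pivot=-8 at index 0 -> [-8, 15, 33, 0, 29, 14, 38]
Partition 2: pivot=38 at index 6 -> [-8, 15, 33, 0, 29, 14, 38]
Partition 3: pivot=14 at index 2 -> [-8, 0, 14, 15, 29, 33, 38]
Partition 4: pivot=33 at index 5 -> [-8, 0, 14, 15, 29, 33, 38]
Partition 5: pivot=29 at index 4 -> [-8, 0, 14, 15, 29, 33, 38]


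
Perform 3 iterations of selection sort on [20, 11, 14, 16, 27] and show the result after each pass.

Pass 1: Select minimum 11 at index 1, swap -> [11, 20, 14, 16, 27]
Pass 2: Select minimum 14 at index 2, swap -> [11, 14, 20, 16, 27]
Pass 3: Select minimum 16 at index 3, swap -> [11, 14, 16, 20, 27]


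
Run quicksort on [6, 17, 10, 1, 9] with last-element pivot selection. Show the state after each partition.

Partition 1: pivot=9 at index 2 -> [6, 1, 9, 17, 10]
Partition 2: pivot=1 at index 0 -> [1, 6, 9, 17, 10]
Partition 3: pivot=10 at index 3 -> [1, 6, 9, 10, 17]


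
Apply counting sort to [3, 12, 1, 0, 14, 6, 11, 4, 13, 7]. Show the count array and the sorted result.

Count array: [1, 1, 0, 1, 1, 0, 1, 1, 0, 0, 0, 1, 1, 1, 1]
(count[i] = number of elements equal to i)
Cumulative count: [1, 2, 2, 3, 4, 4, 5, 6, 6, 6, 6, 7, 8, 9, 10]
Sorted: [0, 1, 3, 4, 6, 7, 11, 12, 13, 14]
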